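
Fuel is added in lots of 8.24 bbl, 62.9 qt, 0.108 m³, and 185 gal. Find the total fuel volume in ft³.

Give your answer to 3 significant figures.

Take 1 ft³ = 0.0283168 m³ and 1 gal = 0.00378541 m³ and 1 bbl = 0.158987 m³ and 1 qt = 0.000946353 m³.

76.9 ft³

8.24 bbl × 0.158987 = 1.31005 m³
62.9 qt × 0.000946353 = 0.0595256 m³
0.108 m³ (already m³)
185 gal × 0.00378541 = 0.700301 m³
Combined: 1.31005 + 0.0595256 + 0.108 + 0.700301 = 2.17788 m³
In ft³: 2.17788 / 0.0283168 = 76.9112 ft³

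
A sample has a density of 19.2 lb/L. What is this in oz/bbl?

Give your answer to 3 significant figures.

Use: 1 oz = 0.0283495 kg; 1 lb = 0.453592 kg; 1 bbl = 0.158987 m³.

19.2 lb/L × 0.453592 kg/lb ÷ 0.001 m³/L = 8708.97 kg/m³
8708.97 kg/m³ ÷ 0.0283495 kg/oz × 0.158987 m³/bbl = 48840.8 oz/bbl

4.88×10⁴ oz/bbl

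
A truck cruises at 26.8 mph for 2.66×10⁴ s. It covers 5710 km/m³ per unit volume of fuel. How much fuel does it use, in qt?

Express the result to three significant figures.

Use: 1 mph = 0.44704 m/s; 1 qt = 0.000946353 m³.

26.8 mph → 11.9807 m/s
d = v × t = 11.9807 × 26600 = 318687 m
5710 km/m³ → 5.71×10⁶ m/m³
V = d / (distance per unit fuel) = 318687 / 5.71×10⁶ = 0.0558121 m³
In qt: 0.0558121 / 0.000946353 = 58.976 qt

59.0 qt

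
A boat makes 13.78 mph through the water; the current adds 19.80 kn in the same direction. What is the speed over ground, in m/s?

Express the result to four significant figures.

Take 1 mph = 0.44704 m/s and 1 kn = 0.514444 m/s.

13.78 mph × 0.44704 = 6.16021 m/s
19.80 kn × 0.514444 = 10.186 m/s
Sum: 6.16021 + 10.186 = 16.3462 m/s

16.35 m/s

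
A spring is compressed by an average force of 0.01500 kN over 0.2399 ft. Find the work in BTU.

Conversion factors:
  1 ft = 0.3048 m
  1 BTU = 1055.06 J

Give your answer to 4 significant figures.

0.001040 BTU

0.01500 kN × 1000 → 15 N
0.2399 ft × 0.3048 → 0.0731215 m
W = F × d = 15 N × 0.0731215 m = 1.09682 J
1.09682 J ÷ (1055.06 J/BTU) = 0.00103958 BTU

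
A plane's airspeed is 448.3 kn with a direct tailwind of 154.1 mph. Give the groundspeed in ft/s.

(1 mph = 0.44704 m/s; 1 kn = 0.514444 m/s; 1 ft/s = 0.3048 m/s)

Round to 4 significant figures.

982.7 ft/s

448.3 kn × 0.514444 = 230.625 m/s
154.1 mph × 0.44704 = 68.8889 m/s
Total: 230.625 + 68.8889 = 299.514 m/s
In ft/s: 299.514 / 0.3048 = 982.657 ft/s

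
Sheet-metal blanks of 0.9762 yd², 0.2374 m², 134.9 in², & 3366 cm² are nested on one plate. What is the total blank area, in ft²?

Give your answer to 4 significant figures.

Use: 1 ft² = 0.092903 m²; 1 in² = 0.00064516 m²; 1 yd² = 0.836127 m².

15.90 ft²

0.9762 yd² × 0.836127 = 0.816227 m²
0.2374 m² (already m²)
134.9 in² × 0.00064516 = 0.0870321 m²
3366 cm² × 0.0001 = 0.3366 m²
Combined: 0.816227 + 0.2374 + 0.0870321 + 0.3366 = 1.47726 m²
In ft²: 1.47726 / 0.092903 = 15.9011 ft²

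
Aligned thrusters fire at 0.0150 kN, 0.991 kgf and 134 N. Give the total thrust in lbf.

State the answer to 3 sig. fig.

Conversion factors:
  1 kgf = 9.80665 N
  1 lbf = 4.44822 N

35.7 lbf

0.0150 kN × 1000 = 15 N
0.991 kgf × 9.80665 = 9.71839 N
134 N (already N)
Combined: 15 + 9.71839 + 134 = 158.718 N
In lbf: 158.718 / 4.44822 = 35.6812 lbf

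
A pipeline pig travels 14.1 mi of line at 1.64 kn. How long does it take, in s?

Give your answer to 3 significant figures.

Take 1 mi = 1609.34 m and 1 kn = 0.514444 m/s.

2.69×10⁴ s

14.1 mi × 1609.34 → 22691.7 m
1.64 kn × 0.514444 → 0.843688 m/s
t = d / v = 22691.7 m / 0.843688 m/s = 26895.8 s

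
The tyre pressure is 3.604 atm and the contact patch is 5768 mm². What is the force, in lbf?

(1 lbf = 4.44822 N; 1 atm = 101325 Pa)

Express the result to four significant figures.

473.5 lbf

3.604 atm × 101325 → 365175 Pa
5768 mm² × 10⁻⁶ → 0.005768 m²
F = P × A = 365175 Pa × 0.005768 m² = 2106.33 N
2106.33 N ÷ (4.44822 N/lbf) = 473.522 lbf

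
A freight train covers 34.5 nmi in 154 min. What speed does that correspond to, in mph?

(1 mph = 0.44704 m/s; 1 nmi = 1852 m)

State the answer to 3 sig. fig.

34.5 nmi × 1852 = 63894 m
154 min × 60 = 9240 s
v = d / t = 63894 m / 9240 s = 6.91494 m/s
6.91494 m/s ÷ (0.44704 m/s/mph) = 15.4683 mph

15.5 mph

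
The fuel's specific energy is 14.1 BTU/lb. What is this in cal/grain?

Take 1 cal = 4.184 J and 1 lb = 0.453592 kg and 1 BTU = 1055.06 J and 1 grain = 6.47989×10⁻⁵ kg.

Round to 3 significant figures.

14.1 BTU/lb × 1055.06 J/BTU ÷ 0.453592 kg/lb = 32796.8 J/kg
32796.8 J/kg ÷ 4.184 J/cal × 6.47989×10⁻⁵ kg/grain = 0.507934 cal/grain

0.508 cal/grain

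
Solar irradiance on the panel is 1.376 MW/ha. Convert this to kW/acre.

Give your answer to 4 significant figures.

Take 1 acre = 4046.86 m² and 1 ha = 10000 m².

556.8 kW/acre

1.376 MW/ha × 1000000 W/MW ÷ 10000 m²/ha = 137.6 W/m²
137.6 W/m² ÷ 1000 W/kW × 4046.86 m²/acre = 556.848 kW/acre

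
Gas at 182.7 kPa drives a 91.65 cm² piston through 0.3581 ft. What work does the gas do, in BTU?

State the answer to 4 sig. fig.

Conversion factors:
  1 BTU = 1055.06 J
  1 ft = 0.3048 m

182.7 kPa → 182700 Pa
91.65 cm² → 0.009165 m²
F = P × A = 182700 × 0.009165 = 1674.45 N
0.3581 ft → 0.109149 m
W = F × d = 1674.45 × 0.109149 = 182.765 J
In BTU: 182.765 / 1055.06 = 0.173227 BTU

0.1732 BTU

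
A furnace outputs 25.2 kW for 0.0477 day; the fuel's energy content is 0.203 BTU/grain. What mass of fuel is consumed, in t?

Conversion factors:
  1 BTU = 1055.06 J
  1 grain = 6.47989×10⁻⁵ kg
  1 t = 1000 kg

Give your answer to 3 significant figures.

25.2 kW → 25200 W
0.0477 day → 4121.28 s
E = P × t = 25200 × 4121.28 = 1.03856×10⁸ J
0.203 BTU/grain → 3.30526×10⁶ J/kg
m = E / e_s = 1.03856×10⁸ / 3.30526×10⁶ = 31.4214 kg
In t: 31.4214 / 1000 = 0.0314214 t

0.0314 t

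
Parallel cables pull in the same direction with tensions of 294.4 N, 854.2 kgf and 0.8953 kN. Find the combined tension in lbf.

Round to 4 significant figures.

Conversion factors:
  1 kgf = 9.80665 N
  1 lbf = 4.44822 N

294.4 N (already N)
854.2 kgf × 9.80665 = 8376.84 N
0.8953 kN × 1000 = 895.3 N
Sum: 294.4 + 8376.84 + 895.3 = 9566.54 N
In lbf: 9566.54 / 4.44822 = 2150.64 lbf

2151 lbf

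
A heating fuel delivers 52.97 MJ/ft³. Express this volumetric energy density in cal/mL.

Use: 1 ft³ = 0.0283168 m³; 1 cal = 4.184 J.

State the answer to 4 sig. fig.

52.97 MJ/ft³ × 1000000 J/MJ ÷ 0.0283168 m³/ft³ = 1.87062×10⁹ J/m³
1.87062×10⁹ J/m³ ÷ 4.184 J/cal × 10⁻⁶ m³/mL = 447.089 cal/mL

447.1 cal/mL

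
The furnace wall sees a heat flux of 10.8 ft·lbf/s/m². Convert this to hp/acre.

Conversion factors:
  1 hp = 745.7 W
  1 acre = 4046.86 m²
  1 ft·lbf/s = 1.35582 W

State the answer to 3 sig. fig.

10.8 ft·lbf/s/m² × 1.35582 W/ft·lbf/s = 14.6429 W/m²
14.6429 W/m² ÷ 745.7 W/hp × 4046.86 m²/acre = 79.466 hp/acre

79.5 hp/acre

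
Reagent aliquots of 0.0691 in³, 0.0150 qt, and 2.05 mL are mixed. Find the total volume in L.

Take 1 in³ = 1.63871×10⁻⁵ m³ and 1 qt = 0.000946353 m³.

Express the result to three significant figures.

0.0691 in³ × 1.63871×10⁻⁵ = 1.13235×10⁻⁶ m³
0.0150 qt × 0.000946353 = 1.41953×10⁻⁵ m³
2.05 mL × 10⁻⁶ = 2.05×10⁻⁶ m³
Combined: 1.13235×10⁻⁶ + 1.41953×10⁻⁵ + 2.05×10⁻⁶ = 1.73776×10⁻⁵ m³
In L: 1.73776×10⁻⁵ / 0.001 = 0.0173776 L

0.0174 L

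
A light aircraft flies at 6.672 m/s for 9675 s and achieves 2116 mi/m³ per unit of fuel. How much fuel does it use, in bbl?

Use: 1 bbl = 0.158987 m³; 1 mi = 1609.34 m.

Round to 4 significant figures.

0.1192 bbl

d = v × t = 6.672 × 9675 = 64551.6 m
2116 mi/m³ → 3.40536×10⁶ m/m³
V = d / (distance per unit fuel) = 64551.6 / 3.40536×10⁶ = 0.0189559 m³
In bbl: 0.0189559 / 0.158987 = 0.119229 bbl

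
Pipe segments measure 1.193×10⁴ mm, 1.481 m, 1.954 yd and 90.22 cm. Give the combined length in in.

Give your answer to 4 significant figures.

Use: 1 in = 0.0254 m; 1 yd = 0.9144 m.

1.193×10⁴ mm × 0.001 = 11.93 m
1.481 m (already m)
1.954 yd × 0.9144 = 1.78674 m
90.22 cm × 0.01 = 0.9022 m
Total: 11.93 + 1.481 + 1.78674 + 0.9022 = 16.0999 m
In in: 16.0999 / 0.0254 = 633.854 in

633.9 in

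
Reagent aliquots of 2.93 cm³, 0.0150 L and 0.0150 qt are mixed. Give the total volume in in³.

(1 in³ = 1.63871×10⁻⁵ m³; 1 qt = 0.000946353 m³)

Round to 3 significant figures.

1.96 in³

2.93 cm³ × 10⁻⁶ = 2.93×10⁻⁶ m³
0.0150 L × 0.001 = 1.5×10⁻⁵ m³
0.0150 qt × 0.000946353 = 1.41953×10⁻⁵ m³
Sum: 2.93×10⁻⁶ + 1.5×10⁻⁵ + 1.41953×10⁻⁵ = 3.21253×10⁻⁵ m³
In in³: 3.21253×10⁻⁵ / 1.63871×10⁻⁵ = 1.9604 in³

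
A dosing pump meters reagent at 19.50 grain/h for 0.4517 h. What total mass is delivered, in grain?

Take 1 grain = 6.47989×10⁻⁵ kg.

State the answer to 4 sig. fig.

19.50 grain/h → 3.50994×10⁻⁷ kg/s
0.4517 h → 1626.12 s
m = ṁ × t = 3.50994×10⁻⁷ × 1626.12 = 5.70758×10⁻⁴ kg
In grain: 5.70758×10⁻⁴ / 6.47989×10⁻⁵ = 8.80814 grain

8.808 grain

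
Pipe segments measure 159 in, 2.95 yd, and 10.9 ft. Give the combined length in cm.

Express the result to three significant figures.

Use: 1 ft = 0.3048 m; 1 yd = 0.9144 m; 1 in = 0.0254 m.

159 in × 0.0254 → 4.0386 m
2.95 yd × 0.9144 → 2.69748 m
10.9 ft × 0.3048 → 3.32232 m
Combined: 4.0386 + 2.69748 + 3.32232 = 10.0584 m
In cm: 10.0584 / 0.01 = 1005.84 cm

1010 cm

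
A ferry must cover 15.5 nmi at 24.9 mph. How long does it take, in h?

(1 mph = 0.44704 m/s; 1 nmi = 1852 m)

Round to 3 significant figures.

0.716 h

15.5 nmi × 1852 = 28706 m
24.9 mph × 0.44704 = 11.1313 m/s
t = d / v = 28706 m / 11.1313 m/s = 2578.85 s
2578.85 s ÷ (3600 s/h) = 0.716347 h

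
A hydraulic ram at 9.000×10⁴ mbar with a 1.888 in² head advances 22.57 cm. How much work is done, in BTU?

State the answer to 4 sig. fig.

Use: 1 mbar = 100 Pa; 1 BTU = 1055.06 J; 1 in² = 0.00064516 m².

2.345 BTU

9.000×10⁴ mbar → 9×10⁶ Pa
1.888 in² → 0.00121806 m²
F = P × A = 9×10⁶ × 0.00121806 = 10962.5 N
22.57 cm → 0.2257 m
W = F × d = 10962.5 × 0.2257 = 2474.24 J
In BTU: 2474.24 / 1055.06 = 2.34512 BTU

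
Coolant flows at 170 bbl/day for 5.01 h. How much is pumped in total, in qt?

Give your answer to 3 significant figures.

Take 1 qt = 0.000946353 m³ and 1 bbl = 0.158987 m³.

170 bbl/day → 3.12822×10⁻⁴ m³/s
5.01 h → 18036 s
V = Q × t = 3.12822×10⁻⁴ × 18036 = 5.64206 m³
In qt: 5.64206 / 0.000946353 = 5961.9 qt

5960 qt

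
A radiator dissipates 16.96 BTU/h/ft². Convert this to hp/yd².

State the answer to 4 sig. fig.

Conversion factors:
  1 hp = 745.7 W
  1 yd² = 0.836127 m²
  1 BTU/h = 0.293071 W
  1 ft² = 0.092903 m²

0.05999 hp/yd²

16.96 BTU/h/ft² × 0.293071 W/BTU/h ÷ 0.092903 m²/ft² = 53.5019 W/m²
53.5019 W/m² ÷ 745.7 W/hp × 0.836127 m²/yd² = 0.0599898 hp/yd²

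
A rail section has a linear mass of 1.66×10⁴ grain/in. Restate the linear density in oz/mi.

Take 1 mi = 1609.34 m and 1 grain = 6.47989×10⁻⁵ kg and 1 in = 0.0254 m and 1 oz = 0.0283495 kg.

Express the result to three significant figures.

2.40×10⁶ oz/mi

1.66×10⁴ grain/in × 6.47989×10⁻⁵ kg/grain ÷ 0.0254 m/in = 42.3489 kg/m
42.3489 kg/m ÷ 0.0283495 kg/oz × 1609.34 m/mi = 2.40406×10⁶ oz/mi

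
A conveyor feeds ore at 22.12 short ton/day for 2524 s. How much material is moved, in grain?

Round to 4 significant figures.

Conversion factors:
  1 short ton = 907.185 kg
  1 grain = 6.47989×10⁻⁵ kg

9.047×10⁶ grain

22.12 short ton/day → 0.232256 kg/s
m = ṁ × t = 0.232256 × 2524 = 586.214 kg
In grain: 586.214 / 6.47989×10⁻⁵ = 9.04667×10⁶ grain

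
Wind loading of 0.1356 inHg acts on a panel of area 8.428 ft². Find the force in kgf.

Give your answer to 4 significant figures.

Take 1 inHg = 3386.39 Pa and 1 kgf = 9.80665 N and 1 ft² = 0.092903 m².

0.1356 inHg × 3386.39 → 459.194 Pa
8.428 ft² × 0.092903 → 0.782986 m²
F = P × A = 459.194 Pa × 0.782986 m² = 359.542 N
359.542 N ÷ (9.80665 N/kgf) = 36.6631 kgf

36.66 kgf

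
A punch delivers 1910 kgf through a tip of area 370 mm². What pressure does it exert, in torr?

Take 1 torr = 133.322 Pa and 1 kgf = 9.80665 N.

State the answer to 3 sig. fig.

3.80×10⁵ torr

1910 kgf × 9.80665 = 18730.7 N
370 mm² × 10⁻⁶ = 3.7×10⁻⁴ m²
P = F / A = 18730.7 N / 3.7×10⁻⁴ m² = 5.06235×10⁷ Pa
5.06235×10⁷ Pa ÷ (133.322 Pa/torr) = 379709 torr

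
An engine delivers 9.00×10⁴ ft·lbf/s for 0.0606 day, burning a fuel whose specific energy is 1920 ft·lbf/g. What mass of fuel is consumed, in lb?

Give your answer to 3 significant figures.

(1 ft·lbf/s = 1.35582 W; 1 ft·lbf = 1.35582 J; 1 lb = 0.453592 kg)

541 lb

9.00×10⁴ ft·lbf/s → 122024 W
0.0606 day → 5235.84 s
E = P × t = 122024 × 5235.84 = 6.38898×10⁸ J
1920 ft·lbf/g → 2.60317×10⁶ J/kg
m = E / e_s = 6.38898×10⁸ / 2.60317×10⁶ = 245.431 kg
In lb: 245.431 / 0.453592 = 541.083 lb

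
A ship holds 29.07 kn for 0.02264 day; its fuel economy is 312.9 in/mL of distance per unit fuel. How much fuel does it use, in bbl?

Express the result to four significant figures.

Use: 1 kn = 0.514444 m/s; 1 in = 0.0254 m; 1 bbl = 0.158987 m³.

29.07 kn → 14.9549 m/s
0.02264 day → 1956.1 s
d = v × t = 14.9549 × 1956.1 = 29253.3 m
312.9 in/mL → 7.94766×10⁶ m/m³
V = d / (distance per unit fuel) = 29253.3 / 7.94766×10⁶ = 0.00368074 m³
In bbl: 0.00368074 / 0.158987 = 0.0231512 bbl

0.02315 bbl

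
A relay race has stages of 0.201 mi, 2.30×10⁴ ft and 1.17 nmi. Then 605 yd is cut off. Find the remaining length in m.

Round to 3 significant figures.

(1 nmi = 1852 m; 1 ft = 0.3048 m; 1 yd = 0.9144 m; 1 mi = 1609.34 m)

0.201 mi × 1609.34 → 323.477 m
2.30×10⁴ ft × 0.3048 → 7010.4 m
1.17 nmi × 1852 → 2166.84 m
605 yd × 0.9144 → 553.212 m
Net: 323.477 + 7010.4 + 2166.84 − 553.212 = 8947.5 m

8950 m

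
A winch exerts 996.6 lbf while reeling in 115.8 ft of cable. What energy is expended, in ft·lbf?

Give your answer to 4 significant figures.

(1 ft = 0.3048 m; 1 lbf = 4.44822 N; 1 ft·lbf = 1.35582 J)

996.6 lbf × 4.44822 = 4433.1 N
115.8 ft × 0.3048 = 35.2958 m
W = F × d = 4433.1 N × 35.2958 m = 156470 J
156470 J ÷ (1.35582 J/ft·lbf) = 115406 ft·lbf

1.154×10⁵ ft·lbf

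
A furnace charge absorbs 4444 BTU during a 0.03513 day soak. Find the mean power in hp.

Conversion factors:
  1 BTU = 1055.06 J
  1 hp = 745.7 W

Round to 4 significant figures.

4444 BTU × 1055.06 → 4.68869×10⁶ J
0.03513 day × 86400 → 3035.23 s
P = E / t = 4.68869×10⁶ J / 3035.23 s = 1544.76 W
1544.76 W ÷ (745.7 W/hp) = 2.07156 hp

2.072 hp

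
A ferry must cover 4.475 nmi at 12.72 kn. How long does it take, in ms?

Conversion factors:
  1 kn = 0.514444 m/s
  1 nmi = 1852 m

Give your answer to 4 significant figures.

4.475 nmi × 1852 = 8287.7 m
12.72 kn × 0.514444 = 6.54373 m/s
t = d / v = 8287.7 m / 6.54373 m/s = 1266.51 s
1266.51 s ÷ (0.001 s/ms) = 1.26651×10⁶ ms

1.267×10⁶ ms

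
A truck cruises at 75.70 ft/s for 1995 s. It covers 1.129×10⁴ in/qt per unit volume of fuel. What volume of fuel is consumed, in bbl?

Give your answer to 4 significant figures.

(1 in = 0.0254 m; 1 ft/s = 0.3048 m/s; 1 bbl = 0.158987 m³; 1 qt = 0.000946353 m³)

75.70 ft/s → 23.0734 m/s
d = v × t = 23.0734 × 1995 = 46031.4 m
1.129×10⁴ in/qt → 303022 m/m³
V = d / (distance per unit fuel) = 46031.4 / 303022 = 0.151908 m³
In bbl: 0.151908 / 0.158987 = 0.955474 bbl

0.9555 bbl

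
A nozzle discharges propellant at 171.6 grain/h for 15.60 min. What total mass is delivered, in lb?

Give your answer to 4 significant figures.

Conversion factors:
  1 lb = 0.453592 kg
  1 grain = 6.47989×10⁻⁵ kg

171.6 grain/h → 3.08875×10⁻⁶ kg/s
15.60 min → 936 s
m = ṁ × t = 3.08875×10⁻⁶ × 936 = 0.00289107 kg
In lb: 0.00289107 / 0.453592 = 0.00637372 lb

0.006374 lb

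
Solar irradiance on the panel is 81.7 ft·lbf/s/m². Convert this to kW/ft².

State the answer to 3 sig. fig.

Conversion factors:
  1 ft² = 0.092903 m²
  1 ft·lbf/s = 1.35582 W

81.7 ft·lbf/s/m² × 1.35582 W/ft·lbf/s = 110.77 W/m²
110.77 W/m² ÷ 1000 W/kW × 0.092903 m²/ft² = 0.0102909 kW/ft²

0.0103 kW/ft²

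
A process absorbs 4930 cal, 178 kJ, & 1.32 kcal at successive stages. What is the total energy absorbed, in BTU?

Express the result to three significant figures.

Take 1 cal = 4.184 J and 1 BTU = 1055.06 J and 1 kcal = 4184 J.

4930 cal × 4.184 → 20627.1 J
178 kJ × 1000 → 178000 J
1.32 kcal × 4184 → 5522.88 J
Total: 20627.1 + 178000 + 5522.88 = 204150 J
In BTU: 204150 / 1055.06 = 193.496 BTU

193 BTU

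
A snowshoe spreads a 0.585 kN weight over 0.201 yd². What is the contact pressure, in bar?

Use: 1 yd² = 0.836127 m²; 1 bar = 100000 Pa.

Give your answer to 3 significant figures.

0.585 kN × 1000 = 585 N
0.201 yd² × 0.836127 = 0.168062 m²
P = F / A = 585 N / 0.168062 m² = 3480.86 Pa
3480.86 Pa ÷ (100000 Pa/bar) = 0.0348086 bar

0.0348 bar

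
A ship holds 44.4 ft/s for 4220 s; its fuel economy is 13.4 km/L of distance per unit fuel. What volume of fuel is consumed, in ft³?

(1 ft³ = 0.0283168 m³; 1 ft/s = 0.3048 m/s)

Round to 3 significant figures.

44.4 ft/s → 13.5331 m/s
d = v × t = 13.5331 × 4220 = 57109.7 m
13.4 km/L → 1.34×10⁷ m/m³
V = d / (distance per unit fuel) = 57109.7 / 1.34×10⁷ = 0.00426192 m³
In ft³: 0.00426192 / 0.0283168 = 0.150509 ft³

0.151 ft³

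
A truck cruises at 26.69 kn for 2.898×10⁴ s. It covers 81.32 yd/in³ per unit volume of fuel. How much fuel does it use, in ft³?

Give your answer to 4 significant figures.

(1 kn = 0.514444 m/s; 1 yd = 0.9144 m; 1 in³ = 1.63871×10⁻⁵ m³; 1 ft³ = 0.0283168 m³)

26.69 kn → 13.7305 m/s
d = v × t = 13.7305 × 28980 = 397910 m
81.32 yd/in³ → 4.53766×10⁶ m/m³
V = d / (distance per unit fuel) = 397910 / 4.53766×10⁶ = 0.0876906 m³
In ft³: 0.0876906 / 0.0283168 = 3.09677 ft³

3.097 ft³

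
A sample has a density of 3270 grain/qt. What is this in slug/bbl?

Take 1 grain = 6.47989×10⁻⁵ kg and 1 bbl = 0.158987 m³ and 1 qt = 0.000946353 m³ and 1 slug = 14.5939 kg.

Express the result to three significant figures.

2.44 slug/bbl

3270 grain/qt × 6.47989×10⁻⁵ kg/grain ÷ 0.000946353 m³/qt = 223.904 kg/m³
223.904 kg/m³ ÷ 14.5939 kg/slug × 0.158987 m³/bbl = 2.43923 slug/bbl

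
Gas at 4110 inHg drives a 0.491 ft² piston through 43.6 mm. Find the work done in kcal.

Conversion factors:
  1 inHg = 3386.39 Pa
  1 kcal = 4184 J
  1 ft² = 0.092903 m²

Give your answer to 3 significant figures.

6.62 kcal

4110 inHg → 1.39181×10⁷ Pa
0.491 ft² → 0.0456154 m²
F = P × A = 1.39181×10⁷ × 0.0456154 = 634880 N
43.6 mm → 0.0436 m
W = F × d = 634880 × 0.0436 = 27680.8 J
In kcal: 27680.8 / 4184 = 6.61587 kcal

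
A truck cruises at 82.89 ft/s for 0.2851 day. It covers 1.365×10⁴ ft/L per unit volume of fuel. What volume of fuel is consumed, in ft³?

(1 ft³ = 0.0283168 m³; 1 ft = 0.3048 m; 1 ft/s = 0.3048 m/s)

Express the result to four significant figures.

5.282 ft³

82.89 ft/s → 25.2649 m/s
0.2851 day → 24632.6 s
d = v × t = 25.2649 × 24632.6 = 622340 m
1.365×10⁴ ft/L → 4.16052×10⁶ m/m³
V = d / (distance per unit fuel) = 622340 / 4.16052×10⁶ = 0.149582 m³
In ft³: 0.149582 / 0.0283168 = 5.28245 ft³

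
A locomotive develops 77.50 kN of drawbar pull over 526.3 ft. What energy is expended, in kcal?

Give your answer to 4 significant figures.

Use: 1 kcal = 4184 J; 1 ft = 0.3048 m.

77.50 kN × 1000 → 77500 N
526.3 ft × 0.3048 → 160.416 m
W = F × d = 77500 N × 160.416 m = 1.24322×10⁷ J
1.24322×10⁷ J ÷ (4184 J/kcal) = 2971.37 kcal

2971 kcal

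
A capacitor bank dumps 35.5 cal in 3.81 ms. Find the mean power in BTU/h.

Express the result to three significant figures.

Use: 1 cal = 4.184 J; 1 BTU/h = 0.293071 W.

1.33×10⁵ BTU/h

35.5 cal × 4.184 → 148.532 J
3.81 ms × 0.001 → 0.00381 s
P = E / t = 148.532 J / 0.00381 s = 38984.8 W
38984.8 W ÷ (0.293071 W/BTU/h) = 133022 BTU/h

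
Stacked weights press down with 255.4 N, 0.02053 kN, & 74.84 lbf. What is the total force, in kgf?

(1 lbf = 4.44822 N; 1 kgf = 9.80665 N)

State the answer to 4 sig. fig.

62.08 kgf

255.4 N (already N)
0.02053 kN × 1000 = 20.53 N
74.84 lbf × 4.44822 = 332.905 N
Total: 255.4 + 20.53 + 332.905 = 608.835 N
In kgf: 608.835 / 9.80665 = 62.0839 kgf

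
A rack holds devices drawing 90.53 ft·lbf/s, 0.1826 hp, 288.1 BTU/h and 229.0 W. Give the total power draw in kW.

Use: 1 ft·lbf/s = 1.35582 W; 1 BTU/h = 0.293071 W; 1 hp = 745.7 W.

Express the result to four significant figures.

90.53 ft·lbf/s × 1.35582 = 122.742 W
0.1826 hp × 745.7 = 136.165 W
288.1 BTU/h × 0.293071 = 84.4338 W
229.0 W (already W)
Total: 122.742 + 136.165 + 84.4338 + 229 = 572.341 W
In kW: 572.341 / 1000 = 0.572341 kW

0.5723 kW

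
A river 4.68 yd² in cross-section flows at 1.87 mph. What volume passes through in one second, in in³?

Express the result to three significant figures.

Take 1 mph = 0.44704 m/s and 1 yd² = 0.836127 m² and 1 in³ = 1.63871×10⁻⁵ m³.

2.00×10⁵ in³

1.87 mph × 0.44704 = 0.835965 m/s
4.68 yd² × 0.836127 = 3.91307 m²
V = v × A × t = 0.835965 m/s × 3.91307 m² × 1 s = 3.27119 m³
3.27119 m³ ÷ (1.63871×10⁻⁵ m³/in³) = 199620 in³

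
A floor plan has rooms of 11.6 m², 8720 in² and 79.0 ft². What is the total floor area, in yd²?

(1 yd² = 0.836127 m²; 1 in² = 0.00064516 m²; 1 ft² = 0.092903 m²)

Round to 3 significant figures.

29.4 yd²

11.6 m² (already m²)
8720 in² × 0.00064516 = 5.6258 m²
79.0 ft² × 0.092903 = 7.33934 m²
Total: 11.6 + 5.6258 + 7.33934 = 24.5651 m²
In yd²: 24.5651 / 0.836127 = 29.3796 yd²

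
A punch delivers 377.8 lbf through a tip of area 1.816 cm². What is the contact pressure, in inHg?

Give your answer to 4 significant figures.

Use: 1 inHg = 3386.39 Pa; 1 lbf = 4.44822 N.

377.8 lbf × 4.44822 = 1680.54 N
1.816 cm² × 0.0001 = 1.816×10⁻⁴ m²
P = F / A = 1680.54 N / 1.816×10⁻⁴ m² = 9.25407×10⁶ Pa
9.25407×10⁶ Pa ÷ (3386.39 Pa/inHg) = 2732.72 inHg

2733 inHg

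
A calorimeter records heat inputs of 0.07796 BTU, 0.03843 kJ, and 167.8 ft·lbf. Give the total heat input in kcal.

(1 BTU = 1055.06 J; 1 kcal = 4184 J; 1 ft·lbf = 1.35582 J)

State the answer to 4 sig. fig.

0.07796 BTU × 1055.06 = 82.2525 J
0.03843 kJ × 1000 = 38.43 J
167.8 ft·lbf × 1.35582 = 227.507 J
Sum: 82.2525 + 38.43 + 227.507 = 348.19 J
In kcal: 348.19 / 4184 = 0.0832194 kcal

0.08322 kcal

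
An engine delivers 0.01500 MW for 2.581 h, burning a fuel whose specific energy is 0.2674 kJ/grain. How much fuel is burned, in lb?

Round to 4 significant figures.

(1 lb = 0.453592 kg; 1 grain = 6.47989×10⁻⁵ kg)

74.46 lb

0.01500 MW → 15000 W
2.581 h → 9291.6 s
E = P × t = 15000 × 9291.6 = 1.39374×10⁸ J
0.2674 kJ/grain → 4.12661×10⁶ J/kg
m = E / e_s = 1.39374×10⁸ / 4.12661×10⁶ = 33.7745 kg
In lb: 33.7745 / 0.453592 = 74.4601 lb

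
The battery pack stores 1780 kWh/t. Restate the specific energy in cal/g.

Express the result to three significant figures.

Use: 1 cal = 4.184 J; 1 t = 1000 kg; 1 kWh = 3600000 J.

1530 cal/g

1780 kWh/t × 3600000 J/kWh ÷ 1000 kg/t = 6.408×10⁶ J/kg
6.408×10⁶ J/kg ÷ 4.184 J/cal × 0.001 kg/g = 1531.55 cal/g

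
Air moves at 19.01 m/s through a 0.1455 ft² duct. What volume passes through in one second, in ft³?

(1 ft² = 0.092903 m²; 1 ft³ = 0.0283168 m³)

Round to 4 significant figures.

9.075 ft³

0.1455 ft² × 0.092903 → 0.0135174 m²
V = v × A × t = 19.01 m/s × 0.0135174 m² × 1 s = 0.256966 m³
0.256966 m³ ÷ (0.0283168 m³/ft³) = 9.07468 ft³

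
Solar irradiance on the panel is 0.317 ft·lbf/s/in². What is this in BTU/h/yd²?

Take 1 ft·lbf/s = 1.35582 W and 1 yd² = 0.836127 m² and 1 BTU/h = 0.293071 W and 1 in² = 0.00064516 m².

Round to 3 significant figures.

1900 BTU/h/yd²

0.317 ft·lbf/s/in² × 1.35582 W/ft·lbf/s ÷ 0.00064516 m²/in² = 666.183 W/m²
666.183 W/m² ÷ 0.293071 W/BTU/h × 0.836127 m²/yd² = 1900.61 BTU/h/yd²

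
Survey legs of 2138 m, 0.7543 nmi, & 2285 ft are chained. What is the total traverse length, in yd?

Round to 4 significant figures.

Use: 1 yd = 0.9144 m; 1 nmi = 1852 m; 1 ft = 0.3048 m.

2138 m (already m)
0.7543 nmi × 1852 = 1396.96 m
2285 ft × 0.3048 = 696.468 m
Combined: 2138 + 1396.96 + 696.468 = 4231.43 m
In yd: 4231.43 / 0.9144 = 4627.55 yd

4628 yd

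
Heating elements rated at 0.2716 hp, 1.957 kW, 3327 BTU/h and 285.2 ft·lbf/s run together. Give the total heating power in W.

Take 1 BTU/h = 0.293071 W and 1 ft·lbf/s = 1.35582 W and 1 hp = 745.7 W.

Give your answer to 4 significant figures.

0.2716 hp × 745.7 = 202.532 W
1.957 kW × 1000 = 1957 W
3327 BTU/h × 0.293071 = 975.047 W
285.2 ft·lbf/s × 1.35582 = 386.68 W
Total: 202.532 + 1957 + 975.047 + 386.68 = 3521.26 W

3521 W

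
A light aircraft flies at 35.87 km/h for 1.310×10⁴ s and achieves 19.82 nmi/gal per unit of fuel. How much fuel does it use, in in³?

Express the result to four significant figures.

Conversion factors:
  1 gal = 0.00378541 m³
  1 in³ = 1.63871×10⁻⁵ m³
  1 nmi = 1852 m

821.4 in³

35.87 km/h → 9.96389 m/s
d = v × t = 9.96389 × 13100 = 130527 m
19.82 nmi/gal → 9.69687×10⁶ m/m³
V = d / (distance per unit fuel) = 130527 / 9.69687×10⁶ = 0.0134607 m³
In in³: 0.0134607 / 1.63871×10⁻⁵ = 821.421 in³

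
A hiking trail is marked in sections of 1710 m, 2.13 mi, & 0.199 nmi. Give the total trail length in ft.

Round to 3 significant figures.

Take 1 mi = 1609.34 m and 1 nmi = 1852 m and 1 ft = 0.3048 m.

1.81×10⁴ ft

1710 m (already m)
2.13 mi × 1609.34 = 3427.89 m
0.199 nmi × 1852 = 368.548 m
Combined: 1710 + 3427.89 + 368.548 = 5506.44 m
In ft: 5506.44 / 0.3048 = 18065.7 ft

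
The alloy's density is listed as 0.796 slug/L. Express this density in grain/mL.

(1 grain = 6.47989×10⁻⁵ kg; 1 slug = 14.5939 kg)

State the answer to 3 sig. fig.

179 grain/mL

0.796 slug/L × 14.5939 kg/slug ÷ 0.001 m³/L = 11616.7 kg/m³
11616.7 kg/m³ ÷ 6.47989×10⁻⁵ kg/grain × 10⁻⁶ m³/mL = 179.273 grain/mL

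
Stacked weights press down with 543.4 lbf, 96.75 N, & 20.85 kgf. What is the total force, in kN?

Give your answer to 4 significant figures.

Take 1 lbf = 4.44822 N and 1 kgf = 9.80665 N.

2.718 kN

543.4 lbf × 4.44822 → 2417.16 N
96.75 N (already N)
20.85 kgf × 9.80665 → 204.469 N
Combined: 2417.16 + 96.75 + 204.469 = 2718.38 N
In kN: 2718.38 / 1000 = 2.71838 kN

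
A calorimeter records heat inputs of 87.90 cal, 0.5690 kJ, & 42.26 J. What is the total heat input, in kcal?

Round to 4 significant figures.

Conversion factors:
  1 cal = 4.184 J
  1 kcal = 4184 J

0.2340 kcal

87.90 cal × 4.184 → 367.774 J
0.5690 kJ × 1000 → 569 J
42.26 J (already J)
Sum: 367.774 + 569 + 42.26 = 979.034 J
In kcal: 979.034 / 4184 = 0.233995 kcal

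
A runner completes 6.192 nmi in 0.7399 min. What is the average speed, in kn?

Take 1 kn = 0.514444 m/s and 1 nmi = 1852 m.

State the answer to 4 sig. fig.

502.1 kn

6.192 nmi × 1852 → 11467.6 m
0.7399 min × 60 → 44.394 s
v = d / t = 11467.6 m / 44.394 s = 258.314 m/s
258.314 m/s ÷ (0.514444 m/s/kn) = 502.123 kn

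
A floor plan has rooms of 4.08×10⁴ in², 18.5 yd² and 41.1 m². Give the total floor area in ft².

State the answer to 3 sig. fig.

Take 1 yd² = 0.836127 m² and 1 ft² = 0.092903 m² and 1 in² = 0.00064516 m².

4.08×10⁴ in² × 0.00064516 = 26.3225 m²
18.5 yd² × 0.836127 = 15.4683 m²
41.1 m² (already m²)
Total: 26.3225 + 15.4683 + 41.1 = 82.8908 m²
In ft²: 82.8908 / 0.092903 = 892.23 ft²

892 ft²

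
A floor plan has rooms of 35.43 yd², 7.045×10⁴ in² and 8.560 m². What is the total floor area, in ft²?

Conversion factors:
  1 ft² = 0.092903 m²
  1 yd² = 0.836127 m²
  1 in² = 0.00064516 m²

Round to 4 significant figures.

35.43 yd² × 0.836127 → 29.624 m²
7.045×10⁴ in² × 0.00064516 → 45.4515 m²
8.560 m² (already m²)
Combined: 29.624 + 45.4515 + 8.56 = 83.6355 m²
In ft²: 83.6355 / 0.092903 = 900.245 ft²

900.2 ft²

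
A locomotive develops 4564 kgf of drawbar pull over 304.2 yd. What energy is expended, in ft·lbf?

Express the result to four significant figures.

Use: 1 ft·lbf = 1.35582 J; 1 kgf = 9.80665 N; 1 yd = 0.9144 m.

4564 kgf × 9.80665 → 44757.6 N
304.2 yd × 0.9144 → 278.16 m
W = F × d = 44757.6 N × 278.16 m = 1.24498×10⁷ J
1.24498×10⁷ J ÷ (1.35582 J/ft·lbf) = 9.18249×10⁶ ft·lbf

9.182×10⁶ ft·lbf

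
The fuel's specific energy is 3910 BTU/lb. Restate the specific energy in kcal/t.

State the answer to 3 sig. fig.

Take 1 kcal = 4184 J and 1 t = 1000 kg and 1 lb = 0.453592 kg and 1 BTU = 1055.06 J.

2.17×10⁶ kcal/t

3910 BTU/lb × 1055.06 J/BTU ÷ 0.453592 kg/lb = 9.0947×10⁶ J/kg
9.0947×10⁶ J/kg ÷ 4184 J/kcal × 1000 kg/t = 2.17369×10⁶ kcal/t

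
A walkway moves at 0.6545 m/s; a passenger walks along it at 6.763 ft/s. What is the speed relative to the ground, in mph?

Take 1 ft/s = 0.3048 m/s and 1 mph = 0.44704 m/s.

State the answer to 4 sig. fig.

0.6545 m/s (already m/s)
6.763 ft/s × 0.3048 = 2.06136 m/s
Total: 0.6545 + 2.06136 = 2.71586 m/s
In mph: 2.71586 / 0.44704 = 6.07521 mph

6.075 mph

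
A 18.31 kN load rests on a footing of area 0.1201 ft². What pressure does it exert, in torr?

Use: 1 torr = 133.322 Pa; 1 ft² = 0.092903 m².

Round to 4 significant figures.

1.231×10⁴ torr

18.31 kN × 1000 → 18310 N
0.1201 ft² × 0.092903 → 0.0111577 m²
P = F / A = 18310 N / 0.0111577 m² = 1.64102×10⁶ Pa
1.64102×10⁶ Pa ÷ (133.322 Pa/torr) = 12308.7 torr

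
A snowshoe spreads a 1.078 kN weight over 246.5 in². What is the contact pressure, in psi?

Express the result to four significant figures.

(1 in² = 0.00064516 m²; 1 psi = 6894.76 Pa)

0.9831 psi

1.078 kN × 1000 → 1078 N
246.5 in² × 0.00064516 → 0.159032 m²
P = F / A = 1078 N / 0.159032 m² = 6778.51 Pa
6778.51 Pa ÷ (6894.76 Pa/psi) = 0.983139 psi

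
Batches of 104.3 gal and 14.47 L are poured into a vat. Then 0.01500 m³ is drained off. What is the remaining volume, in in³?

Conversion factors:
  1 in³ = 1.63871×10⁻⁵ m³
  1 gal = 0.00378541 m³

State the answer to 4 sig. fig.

104.3 gal × 0.00378541 = 0.394818 m³
14.47 L × 0.001 = 0.01447 m³
0.01500 m³ (already m³)
Sum: 0.394818 + 0.01447 − 0.015 = 0.394288 m³
In in³: 0.394288 / 1.63871×10⁻⁵ = 24060.9 in³

2.406×10⁴ in³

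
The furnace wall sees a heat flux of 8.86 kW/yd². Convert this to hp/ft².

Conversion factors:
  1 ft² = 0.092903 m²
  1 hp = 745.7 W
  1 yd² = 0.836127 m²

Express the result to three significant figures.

1.32 hp/ft²

8.86 kW/yd² × 1000 W/kW ÷ 0.836127 m²/yd² = 10596.5 W/m²
10596.5 W/m² ÷ 745.7 W/hp × 0.092903 m²/ft² = 1.32016 hp/ft²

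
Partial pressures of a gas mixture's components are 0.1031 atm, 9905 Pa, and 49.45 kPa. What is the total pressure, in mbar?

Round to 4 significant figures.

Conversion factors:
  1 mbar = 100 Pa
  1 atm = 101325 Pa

698.0 mbar

0.1031 atm × 101325 = 10446.6 Pa
9905 Pa (already Pa)
49.45 kPa × 1000 = 49450 Pa
Sum: 10446.6 + 9905 + 49450 = 69801.6 Pa
In mbar: 69801.6 / 100 = 698.016 mbar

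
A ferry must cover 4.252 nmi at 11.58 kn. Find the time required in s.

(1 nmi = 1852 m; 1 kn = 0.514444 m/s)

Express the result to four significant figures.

4.252 nmi × 1852 → 7874.7 m
11.58 kn × 0.514444 → 5.95726 m/s
t = d / v = 7874.7 m / 5.95726 m/s = 1321.87 s

1322 s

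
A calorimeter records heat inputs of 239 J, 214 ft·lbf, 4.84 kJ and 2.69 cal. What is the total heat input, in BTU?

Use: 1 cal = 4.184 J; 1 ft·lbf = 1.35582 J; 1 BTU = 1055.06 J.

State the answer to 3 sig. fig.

5.10 BTU

239 J (already J)
214 ft·lbf × 1.35582 = 290.145 J
4.84 kJ × 1000 = 4840 J
2.69 cal × 4.184 = 11.255 J
Total: 239 + 290.145 + 4840 + 11.255 = 5380.4 J
In BTU: 5380.4 / 1055.06 = 5.09962 BTU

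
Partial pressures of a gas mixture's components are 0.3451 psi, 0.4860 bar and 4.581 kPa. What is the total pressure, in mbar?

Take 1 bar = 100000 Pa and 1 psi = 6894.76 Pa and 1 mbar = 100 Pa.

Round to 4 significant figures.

0.3451 psi × 6894.76 = 2379.38 Pa
0.4860 bar × 100000 = 48600 Pa
4.581 kPa × 1000 = 4581 Pa
Sum: 2379.38 + 48600 + 4581 = 55560.4 Pa
In mbar: 55560.4 / 100 = 555.604 mbar

555.6 mbar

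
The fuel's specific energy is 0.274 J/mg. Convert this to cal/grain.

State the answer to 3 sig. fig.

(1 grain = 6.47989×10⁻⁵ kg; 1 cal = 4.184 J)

0.274 J/mg ÷ 10⁻⁶ kg/mg = 274000 J/kg
274000 J/kg ÷ 4.184 J/cal × 6.47989×10⁻⁵ kg/grain = 4.24352 cal/grain

4.24 cal/grain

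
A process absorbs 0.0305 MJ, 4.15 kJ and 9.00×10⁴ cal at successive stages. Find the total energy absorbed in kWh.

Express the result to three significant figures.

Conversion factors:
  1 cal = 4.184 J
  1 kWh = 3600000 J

0.114 kWh

0.0305 MJ × 1000000 = 30500 J
4.15 kJ × 1000 = 4150 J
9.00×10⁴ cal × 4.184 = 376560 J
Total: 30500 + 4150 + 376560 = 411210 J
In kWh: 411210 / 3600000 = 0.114225 kWh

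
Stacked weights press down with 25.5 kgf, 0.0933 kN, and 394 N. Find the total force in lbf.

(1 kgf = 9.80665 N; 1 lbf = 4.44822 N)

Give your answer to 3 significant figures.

25.5 kgf × 9.80665 → 250.07 N
0.0933 kN × 1000 → 93.3 N
394 N (already N)
Total: 250.07 + 93.3 + 394 = 737.37 N
In lbf: 737.37 / 4.44822 = 165.767 lbf

166 lbf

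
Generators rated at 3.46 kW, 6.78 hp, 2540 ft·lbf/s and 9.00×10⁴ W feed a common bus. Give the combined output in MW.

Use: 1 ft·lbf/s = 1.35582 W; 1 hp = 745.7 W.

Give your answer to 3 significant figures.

3.46 kW × 1000 = 3460 W
6.78 hp × 745.7 = 5055.85 W
2540 ft·lbf/s × 1.35582 = 3443.78 W
9.00×10⁴ W (already W)
Combined: 3460 + 5055.85 + 3443.78 + 90000 = 101960 W
In MW: 101960 / 1000000 = 0.10196 MW

0.102 MW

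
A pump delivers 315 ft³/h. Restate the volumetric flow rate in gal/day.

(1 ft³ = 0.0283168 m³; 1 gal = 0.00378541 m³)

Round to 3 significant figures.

5.66×10⁴ gal/day

315 ft³/h × 0.0283168 m³/ft³ ÷ 3600 s/h = 0.00247772 m³/s
0.00247772 m³/s ÷ 0.00378541 m³/gal × 86400 s/day = 56552.7 gal/day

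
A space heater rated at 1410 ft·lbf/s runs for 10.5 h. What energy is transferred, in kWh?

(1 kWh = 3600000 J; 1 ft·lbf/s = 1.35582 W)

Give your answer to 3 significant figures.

1410 ft·lbf/s × 1.35582 → 1911.71 W
10.5 h × 3600 → 37800 s
E = P × t = 1911.71 W × 37800 s = 7.22626×10⁷ J
7.22626×10⁷ J ÷ (3600000 J/kWh) = 20.0729 kWh

20.1 kWh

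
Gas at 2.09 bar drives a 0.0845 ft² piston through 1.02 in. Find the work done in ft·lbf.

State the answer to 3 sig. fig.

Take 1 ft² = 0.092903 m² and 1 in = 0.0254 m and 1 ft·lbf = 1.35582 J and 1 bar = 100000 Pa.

31.4 ft·lbf

2.09 bar → 209000 Pa
0.0845 ft² → 0.0078503 m²
F = P × A = 209000 × 0.0078503 = 1640.71 N
1.02 in → 0.025908 m
W = F × d = 1640.71 × 0.025908 = 42.5075 J
In ft·lbf: 42.5075 / 1.35582 = 31.3519 ft·lbf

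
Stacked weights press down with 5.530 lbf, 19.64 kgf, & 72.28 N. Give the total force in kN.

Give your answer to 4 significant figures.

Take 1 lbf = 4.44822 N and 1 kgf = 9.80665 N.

0.2895 kN

5.530 lbf × 4.44822 → 24.5987 N
19.64 kgf × 9.80665 → 192.603 N
72.28 N (already N)
Combined: 24.5987 + 192.603 + 72.28 = 289.482 N
In kN: 289.482 / 1000 = 0.289482 kN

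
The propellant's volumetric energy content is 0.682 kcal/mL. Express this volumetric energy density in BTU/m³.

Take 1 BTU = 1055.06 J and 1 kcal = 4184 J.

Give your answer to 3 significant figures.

0.682 kcal/mL × 4184 J/kcal ÷ 10⁻⁶ m³/mL = 2.85349×10⁹ J/m³
2.85349×10⁹ J/m³ ÷ 1055.06 J/BTU = 2.70458×10⁶ BTU/m³

2.70×10⁶ BTU/m³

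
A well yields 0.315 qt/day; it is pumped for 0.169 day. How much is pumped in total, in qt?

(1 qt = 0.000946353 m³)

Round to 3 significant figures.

0.315 qt/day → 3.45025×10⁻⁹ m³/s
0.169 day → 14601.6 s
V = Q × t = 3.45025×10⁻⁹ × 14601.6 = 5.03792×10⁻⁵ m³
In qt: 5.03792×10⁻⁵ / 0.000946353 = 0.0532351 qt

0.0532 qt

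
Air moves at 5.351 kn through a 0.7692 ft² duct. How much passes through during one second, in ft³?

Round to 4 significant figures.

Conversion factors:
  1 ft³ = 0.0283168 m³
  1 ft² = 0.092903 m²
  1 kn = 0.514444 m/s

5.351 kn × 0.514444 → 2.75279 m/s
0.7692 ft² × 0.092903 → 0.071461 m²
V = v × A × t = 2.75279 m/s × 0.071461 m² × 1 s = 0.196717 m³
0.196717 m³ ÷ (0.0283168 m³/ft³) = 6.94701 ft³

6.947 ft³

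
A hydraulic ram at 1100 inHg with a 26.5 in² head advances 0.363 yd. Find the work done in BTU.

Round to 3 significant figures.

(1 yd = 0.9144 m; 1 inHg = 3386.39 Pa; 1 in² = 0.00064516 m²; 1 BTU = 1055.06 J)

1100 inHg → 3.72503×10⁶ Pa
26.5 in² → 0.0170967 m²
F = P × A = 3.72503×10⁶ × 0.0170967 = 63685.7 N
0.363 yd → 0.331927 m
W = F × d = 63685.7 × 0.331927 = 21139 J
In BTU: 21139 / 1055.06 = 20.0358 BTU

20.0 BTU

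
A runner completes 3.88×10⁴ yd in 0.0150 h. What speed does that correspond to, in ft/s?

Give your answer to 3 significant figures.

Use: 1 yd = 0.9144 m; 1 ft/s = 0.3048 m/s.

3.88×10⁴ yd × 0.9144 → 35478.7 m
0.0150 h × 3600 → 54 s
v = d / t = 35478.7 m / 54 s = 657.013 m/s
657.013 m/s ÷ (0.3048 m/s/ft/s) = 2155.55 ft/s

2160 ft/s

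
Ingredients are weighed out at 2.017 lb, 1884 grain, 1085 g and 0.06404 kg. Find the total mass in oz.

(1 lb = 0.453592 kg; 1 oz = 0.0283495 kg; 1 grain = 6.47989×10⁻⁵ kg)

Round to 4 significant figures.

2.017 lb × 0.453592 → 0.914895 kg
1884 grain × 6.47989×10⁻⁵ → 0.122081 kg
1085 g × 0.001 → 1.085 kg
0.06404 kg (already kg)
Sum: 0.914895 + 0.122081 + 1.085 + 0.06404 = 2.18602 kg
In oz: 2.18602 / 0.0283495 = 77.1096 oz

77.11 oz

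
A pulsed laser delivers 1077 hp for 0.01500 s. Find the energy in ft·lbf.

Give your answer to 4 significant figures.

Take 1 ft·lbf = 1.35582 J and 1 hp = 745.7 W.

8885 ft·lbf

1077 hp × 745.7 = 803119 W
E = P × t = 803119 W × 0.015 s = 12046.8 J
12046.8 J ÷ (1.35582 J/ft·lbf) = 8885.25 ft·lbf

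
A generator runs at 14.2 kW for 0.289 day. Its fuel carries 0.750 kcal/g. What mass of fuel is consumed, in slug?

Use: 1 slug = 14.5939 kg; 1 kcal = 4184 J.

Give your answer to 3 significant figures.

7.74 slug

14.2 kW → 14200 W
0.289 day → 24969.6 s
E = P × t = 14200 × 24969.6 = 3.54568×10⁸ J
0.750 kcal/g → 3.138×10⁶ J/kg
m = E / e_s = 3.54568×10⁸ / 3.138×10⁶ = 112.992 kg
In slug: 112.992 / 14.5939 = 7.74241 slug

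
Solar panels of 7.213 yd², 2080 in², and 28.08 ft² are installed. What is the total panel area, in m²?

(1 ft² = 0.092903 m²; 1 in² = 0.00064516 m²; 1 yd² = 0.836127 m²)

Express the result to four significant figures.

7.213 yd² × 0.836127 → 6.03098 m²
2080 in² × 0.00064516 → 1.34193 m²
28.08 ft² × 0.092903 → 2.60872 m²
Sum: 6.03098 + 1.34193 + 2.60872 = 9.98163 m²

9.982 m²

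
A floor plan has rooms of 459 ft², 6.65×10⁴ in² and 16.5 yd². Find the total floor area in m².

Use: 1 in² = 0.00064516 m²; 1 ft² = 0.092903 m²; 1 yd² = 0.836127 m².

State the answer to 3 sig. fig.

459 ft² × 0.092903 → 42.6425 m²
6.65×10⁴ in² × 0.00064516 → 42.9031 m²
16.5 yd² × 0.836127 → 13.7961 m²
Combined: 42.6425 + 42.9031 + 13.7961 = 99.3417 m²

99.3 m²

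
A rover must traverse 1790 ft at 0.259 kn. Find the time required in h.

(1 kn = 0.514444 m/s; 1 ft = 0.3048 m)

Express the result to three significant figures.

1.14 h

1790 ft × 0.3048 = 545.592 m
0.259 kn × 0.514444 = 0.133241 m/s
t = d / v = 545.592 m / 0.133241 m/s = 4094.78 s
4094.78 s ÷ (3600 s/h) = 1.13744 h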